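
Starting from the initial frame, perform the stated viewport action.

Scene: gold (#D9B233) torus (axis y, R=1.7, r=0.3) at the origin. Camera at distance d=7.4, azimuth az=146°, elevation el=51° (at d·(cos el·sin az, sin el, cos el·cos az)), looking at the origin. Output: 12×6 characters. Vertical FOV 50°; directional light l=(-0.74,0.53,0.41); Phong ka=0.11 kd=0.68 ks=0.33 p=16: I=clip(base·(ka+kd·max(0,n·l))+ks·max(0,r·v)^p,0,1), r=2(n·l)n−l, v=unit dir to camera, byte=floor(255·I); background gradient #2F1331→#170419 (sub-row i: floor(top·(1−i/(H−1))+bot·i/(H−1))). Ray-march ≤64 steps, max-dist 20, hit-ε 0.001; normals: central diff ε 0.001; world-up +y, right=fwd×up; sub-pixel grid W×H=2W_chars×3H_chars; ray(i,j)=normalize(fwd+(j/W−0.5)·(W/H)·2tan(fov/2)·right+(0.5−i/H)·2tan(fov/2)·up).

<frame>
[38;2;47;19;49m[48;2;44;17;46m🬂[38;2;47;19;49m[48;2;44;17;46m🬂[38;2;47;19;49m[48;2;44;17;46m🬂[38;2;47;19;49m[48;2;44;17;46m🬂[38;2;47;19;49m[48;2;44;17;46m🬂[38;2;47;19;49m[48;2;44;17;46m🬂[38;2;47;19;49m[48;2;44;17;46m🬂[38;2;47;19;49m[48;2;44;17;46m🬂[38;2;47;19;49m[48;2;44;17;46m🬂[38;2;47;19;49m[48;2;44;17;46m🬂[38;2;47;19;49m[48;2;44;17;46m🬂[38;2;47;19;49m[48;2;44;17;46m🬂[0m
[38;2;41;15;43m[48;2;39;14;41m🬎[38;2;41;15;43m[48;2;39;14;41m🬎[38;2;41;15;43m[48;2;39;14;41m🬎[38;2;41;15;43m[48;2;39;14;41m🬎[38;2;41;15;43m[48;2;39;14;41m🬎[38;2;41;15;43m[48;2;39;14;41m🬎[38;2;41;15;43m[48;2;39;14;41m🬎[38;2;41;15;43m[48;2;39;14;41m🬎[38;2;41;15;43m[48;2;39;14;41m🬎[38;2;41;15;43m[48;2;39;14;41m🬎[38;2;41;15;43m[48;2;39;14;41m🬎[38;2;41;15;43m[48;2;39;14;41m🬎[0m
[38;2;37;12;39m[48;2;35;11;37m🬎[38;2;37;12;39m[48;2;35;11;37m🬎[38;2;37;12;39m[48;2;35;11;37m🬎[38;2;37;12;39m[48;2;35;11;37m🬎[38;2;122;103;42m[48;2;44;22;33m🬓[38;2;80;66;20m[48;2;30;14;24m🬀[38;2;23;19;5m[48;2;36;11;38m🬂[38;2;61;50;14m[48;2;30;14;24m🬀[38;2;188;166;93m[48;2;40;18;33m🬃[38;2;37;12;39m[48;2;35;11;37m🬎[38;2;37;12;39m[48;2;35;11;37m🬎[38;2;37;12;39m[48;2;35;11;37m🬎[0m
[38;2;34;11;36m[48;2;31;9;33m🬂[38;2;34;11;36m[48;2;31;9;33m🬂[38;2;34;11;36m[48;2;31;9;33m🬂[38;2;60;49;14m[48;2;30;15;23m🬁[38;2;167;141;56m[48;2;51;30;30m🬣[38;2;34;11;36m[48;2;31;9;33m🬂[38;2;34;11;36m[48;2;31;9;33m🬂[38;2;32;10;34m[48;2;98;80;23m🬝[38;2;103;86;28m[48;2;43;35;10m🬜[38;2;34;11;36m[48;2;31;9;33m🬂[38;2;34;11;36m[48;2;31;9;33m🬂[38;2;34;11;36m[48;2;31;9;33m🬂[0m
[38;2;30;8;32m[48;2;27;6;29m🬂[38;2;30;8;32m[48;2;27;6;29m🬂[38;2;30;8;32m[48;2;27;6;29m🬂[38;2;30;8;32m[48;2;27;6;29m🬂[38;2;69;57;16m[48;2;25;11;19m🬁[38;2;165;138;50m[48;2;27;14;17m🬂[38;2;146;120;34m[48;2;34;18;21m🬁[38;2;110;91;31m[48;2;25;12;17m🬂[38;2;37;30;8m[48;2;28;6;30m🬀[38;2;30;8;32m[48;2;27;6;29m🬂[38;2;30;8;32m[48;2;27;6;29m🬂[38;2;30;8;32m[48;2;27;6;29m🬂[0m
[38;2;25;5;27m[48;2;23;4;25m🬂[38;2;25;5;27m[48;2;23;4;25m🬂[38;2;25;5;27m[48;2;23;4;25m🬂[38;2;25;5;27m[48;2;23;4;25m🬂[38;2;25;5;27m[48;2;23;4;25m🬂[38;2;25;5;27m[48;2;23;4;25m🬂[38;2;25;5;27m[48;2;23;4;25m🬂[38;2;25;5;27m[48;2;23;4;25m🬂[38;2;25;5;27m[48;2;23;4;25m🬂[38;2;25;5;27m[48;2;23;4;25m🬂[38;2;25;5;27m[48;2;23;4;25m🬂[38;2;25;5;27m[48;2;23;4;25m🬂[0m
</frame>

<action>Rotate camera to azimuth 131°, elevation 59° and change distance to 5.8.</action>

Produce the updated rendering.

<frame>
[38;2;47;19;49m[48;2;44;17;46m🬂[38;2;47;19;49m[48;2;44;17;46m🬂[38;2;47;19;49m[48;2;44;17;46m🬂[38;2;47;19;49m[48;2;44;17;46m🬂[38;2;47;19;49m[48;2;44;17;46m🬂[38;2;47;19;49m[48;2;44;17;46m🬂[38;2;47;19;49m[48;2;44;17;46m🬂[38;2;47;19;49m[48;2;44;17;46m🬂[38;2;47;19;49m[48;2;44;17;46m🬂[38;2;47;19;49m[48;2;44;17;46m🬂[38;2;47;19;49m[48;2;44;17;46m🬂[38;2;47;19;49m[48;2;44;17;46m🬂[0m
[38;2;41;15;43m[48;2;39;14;41m🬎[38;2;41;15;43m[48;2;39;14;41m🬎[38;2;41;15;43m[48;2;39;14;41m🬎[38;2;41;15;43m[48;2;39;14;41m🬎[38;2;41;15;43m[48;2;90;74;24m🬝[38;2;145;119;34m[48;2;35;17;28m🬇[38;2;153;127;45m[48;2;32;17;24m🬋[38;2;37;16;35m[48;2;83;69;22m🬝[38;2;41;15;43m[48;2;39;14;41m🬎[38;2;41;15;43m[48;2;39;14;41m🬎[38;2;41;15;43m[48;2;39;14;41m🬎[38;2;41;15;43m[48;2;39;14;41m🬎[0m
[38;2;37;12;39m[48;2;35;11;37m🬎[38;2;37;12;39m[48;2;35;11;37m🬎[38;2;37;12;39m[48;2;35;11;37m🬎[38;2;98;80;23m[48;2;37;12;39m🬷[38;2;70;57;16m[48;2;30;14;24m🬀[38;2;23;19;5m[48;2;36;11;38m🬀[38;2;37;12;39m[48;2;35;11;37m🬎[38;2;23;19;5m[48;2;36;11;38m🬂[38;2;134;110;34m[48;2;47;35;16m🬁[38;2;119;99;36m[48;2;37;12;39m🬏[38;2;37;12;39m[48;2;35;11;37m🬎[38;2;37;12;39m[48;2;35;11;37m🬎[0m
[38;2;34;11;36m[48;2;31;9;33m🬂[38;2;34;11;36m[48;2;31;9;33m🬂[38;2;34;11;36m[48;2;31;9;33m🬂[38;2;99;81;23m[48;2;184;160;82m🬝[38;2;34;11;36m[48;2;31;9;33m🬂[38;2;34;11;36m[48;2;31;9;33m🬂[38;2;34;11;36m[48;2;31;9;33m🬂[38;2;34;11;36m[48;2;31;9;33m🬂[38;2;37;18;28m[48;2;99;81;24m🬕[38;2;104;86;29m[48;2;32;10;34m▌[38;2;34;11;36m[48;2;31;9;33m🬂[38;2;34;11;36m[48;2;31;9;33m🬂[0m
[38;2;30;8;32m[48;2;27;6;29m🬂[38;2;30;8;32m[48;2;27;6;29m🬂[38;2;30;8;32m[48;2;27;6;29m🬂[38;2;108;89;26m[48;2;29;17;15m🬁[38;2;148;123;42m[48;2;42;29;18m🬌[38;2;29;7;31m[48;2;148;126;55m🬎[38;2;29;7;31m[48;2;188;164;85m🬎[38;2;41;21;28m[48;2;130;108;35m🬥[38;2;116;96;29m[48;2;39;32;8m🬆[38;2;53;43;12m[48;2;28;6;30m🬀[38;2;30;8;32m[48;2;27;6;29m🬂[38;2;30;8;32m[48;2;27;6;29m🬂[0m
[38;2;25;5;27m[48;2;23;4;25m🬂[38;2;25;5;27m[48;2;23;4;25m🬂[38;2;25;5;27m[48;2;23;4;25m🬂[38;2;25;5;27m[48;2;23;4;25m🬂[38;2;23;4;25m[48;2;23;19;5m🬺[38;2;25;21;5m[48;2;23;4;25m🬂[38;2;34;28;7m[48;2;23;4;25m🬂[38;2;23;19;5m[48;2;23;4;25m🬂[38;2;25;5;27m[48;2;23;4;25m🬂[38;2;25;5;27m[48;2;23;4;25m🬂[38;2;25;5;27m[48;2;23;4;25m🬂[38;2;25;5;27m[48;2;23;4;25m🬂[0m
</frame>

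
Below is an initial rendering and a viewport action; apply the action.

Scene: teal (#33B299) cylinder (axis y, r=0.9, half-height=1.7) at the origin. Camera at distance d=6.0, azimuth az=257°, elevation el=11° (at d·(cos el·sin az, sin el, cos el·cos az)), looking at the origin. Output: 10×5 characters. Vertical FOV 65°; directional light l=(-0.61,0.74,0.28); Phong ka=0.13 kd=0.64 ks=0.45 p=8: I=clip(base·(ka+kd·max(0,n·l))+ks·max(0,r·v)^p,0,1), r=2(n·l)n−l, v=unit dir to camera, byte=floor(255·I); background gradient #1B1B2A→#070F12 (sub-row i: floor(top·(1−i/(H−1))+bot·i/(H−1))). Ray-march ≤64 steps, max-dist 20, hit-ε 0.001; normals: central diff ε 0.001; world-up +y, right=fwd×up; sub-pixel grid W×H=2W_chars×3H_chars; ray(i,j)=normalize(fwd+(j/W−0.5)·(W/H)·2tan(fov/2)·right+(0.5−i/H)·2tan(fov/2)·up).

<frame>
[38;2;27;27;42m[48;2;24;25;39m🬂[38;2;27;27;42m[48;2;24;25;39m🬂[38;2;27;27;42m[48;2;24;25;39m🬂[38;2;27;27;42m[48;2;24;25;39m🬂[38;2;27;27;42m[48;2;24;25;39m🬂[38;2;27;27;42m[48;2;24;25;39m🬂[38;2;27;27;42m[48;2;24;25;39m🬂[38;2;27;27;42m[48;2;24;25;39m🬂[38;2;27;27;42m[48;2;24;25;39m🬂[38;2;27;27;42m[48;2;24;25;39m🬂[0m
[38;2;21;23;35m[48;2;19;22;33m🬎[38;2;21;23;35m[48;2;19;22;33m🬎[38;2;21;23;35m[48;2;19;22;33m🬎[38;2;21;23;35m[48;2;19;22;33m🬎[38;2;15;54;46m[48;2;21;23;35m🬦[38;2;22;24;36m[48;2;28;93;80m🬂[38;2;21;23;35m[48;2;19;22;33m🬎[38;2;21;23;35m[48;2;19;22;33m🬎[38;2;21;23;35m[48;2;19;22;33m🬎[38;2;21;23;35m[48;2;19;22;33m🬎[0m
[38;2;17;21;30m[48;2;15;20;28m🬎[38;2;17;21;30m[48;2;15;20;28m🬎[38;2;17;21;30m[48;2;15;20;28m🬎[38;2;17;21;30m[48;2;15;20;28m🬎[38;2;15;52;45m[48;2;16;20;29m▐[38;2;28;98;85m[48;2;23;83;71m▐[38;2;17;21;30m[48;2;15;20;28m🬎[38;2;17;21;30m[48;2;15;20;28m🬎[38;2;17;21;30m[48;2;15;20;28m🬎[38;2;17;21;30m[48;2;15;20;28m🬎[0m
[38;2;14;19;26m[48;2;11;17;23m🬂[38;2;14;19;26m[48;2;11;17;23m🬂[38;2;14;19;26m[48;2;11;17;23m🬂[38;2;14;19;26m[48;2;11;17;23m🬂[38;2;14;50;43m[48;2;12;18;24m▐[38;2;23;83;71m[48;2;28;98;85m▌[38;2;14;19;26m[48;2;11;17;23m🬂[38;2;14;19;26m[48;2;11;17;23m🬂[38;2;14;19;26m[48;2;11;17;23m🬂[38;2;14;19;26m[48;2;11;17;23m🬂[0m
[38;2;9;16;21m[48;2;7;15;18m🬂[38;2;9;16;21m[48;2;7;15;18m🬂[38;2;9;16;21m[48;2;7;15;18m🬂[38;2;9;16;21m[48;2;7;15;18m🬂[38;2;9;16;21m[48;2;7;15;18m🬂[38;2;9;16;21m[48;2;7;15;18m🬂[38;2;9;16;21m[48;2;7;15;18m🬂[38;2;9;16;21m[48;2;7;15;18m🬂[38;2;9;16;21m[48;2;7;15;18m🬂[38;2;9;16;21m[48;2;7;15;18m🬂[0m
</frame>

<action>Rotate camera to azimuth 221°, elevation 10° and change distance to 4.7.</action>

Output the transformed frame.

<frame>
[38;2;27;27;42m[48;2;24;25;39m🬂[38;2;27;27;42m[48;2;24;25;39m🬂[38;2;27;27;42m[48;2;24;25;39m🬂[38;2;27;27;42m[48;2;24;25;39m🬂[38;2;27;27;42m[48;2;24;25;39m🬂[38;2;27;27;42m[48;2;24;25;39m🬂[38;2;27;27;42m[48;2;24;25;39m🬂[38;2;27;27;42m[48;2;24;25;39m🬂[38;2;27;27;42m[48;2;24;25;39m🬂[38;2;27;27;42m[48;2;24;25;39m🬂[0m
[38;2;21;23;35m[48;2;19;22;33m🬎[38;2;21;23;35m[48;2;19;22;33m🬎[38;2;21;23;35m[48;2;19;22;33m🬎[38;2;21;23;35m[48;2;19;22;33m🬎[38;2;6;23;19m[48;2;6;23;19m [38;2;12;44;38m[48;2;24;73;63m▌[38;2;30;95;82m[48;2;20;23;34m▌[38;2;21;23;35m[48;2;19;22;33m🬎[38;2;21;23;35m[48;2;19;22;33m🬎[38;2;21;23;35m[48;2;19;22;33m🬎[0m
[38;2;17;21;30m[48;2;15;20;28m🬎[38;2;17;21;30m[48;2;15;20;28m🬎[38;2;17;21;30m[48;2;15;20;28m🬎[38;2;17;21;30m[48;2;15;20;28m🬎[38;2;6;23;19m[48;2;6;23;19m [38;2;12;44;38m[48;2;20;70;60m▌[38;2;26;93;80m[48;2;16;20;29m▌[38;2;17;21;30m[48;2;15;20;28m🬎[38;2;17;21;30m[48;2;15;20;28m🬎[38;2;17;21;30m[48;2;15;20;28m🬎[0m
[38;2;14;19;26m[48;2;11;17;23m🬂[38;2;14;19;26m[48;2;11;17;23m🬂[38;2;14;19;26m[48;2;11;17;23m🬂[38;2;14;19;26m[48;2;11;17;23m🬂[38;2;6;23;19m[48;2;6;23;19m [38;2;12;44;38m[48;2;20;70;60m▌[38;2;27;95;81m[48;2;12;18;24m▌[38;2;14;19;26m[48;2;11;17;23m🬂[38;2;14;19;26m[48;2;11;17;23m🬂[38;2;14;19;26m[48;2;11;17;23m🬂[0m
[38;2;9;16;21m[48;2;7;15;18m🬂[38;2;9;16;21m[48;2;7;15;18m🬂[38;2;9;16;21m[48;2;7;15;18m🬂[38;2;9;16;21m[48;2;7;15;18m🬂[38;2;6;23;19m[48;2;7;15;18m🬂[38;2;20;71;61m[48;2;8;20;22m🬁[38;2;27;97;83m[48;2;7;15;19m🬀[38;2;9;16;21m[48;2;7;15;18m🬂[38;2;9;16;21m[48;2;7;15;18m🬂[38;2;9;16;21m[48;2;7;15;18m🬂[0m
</frame>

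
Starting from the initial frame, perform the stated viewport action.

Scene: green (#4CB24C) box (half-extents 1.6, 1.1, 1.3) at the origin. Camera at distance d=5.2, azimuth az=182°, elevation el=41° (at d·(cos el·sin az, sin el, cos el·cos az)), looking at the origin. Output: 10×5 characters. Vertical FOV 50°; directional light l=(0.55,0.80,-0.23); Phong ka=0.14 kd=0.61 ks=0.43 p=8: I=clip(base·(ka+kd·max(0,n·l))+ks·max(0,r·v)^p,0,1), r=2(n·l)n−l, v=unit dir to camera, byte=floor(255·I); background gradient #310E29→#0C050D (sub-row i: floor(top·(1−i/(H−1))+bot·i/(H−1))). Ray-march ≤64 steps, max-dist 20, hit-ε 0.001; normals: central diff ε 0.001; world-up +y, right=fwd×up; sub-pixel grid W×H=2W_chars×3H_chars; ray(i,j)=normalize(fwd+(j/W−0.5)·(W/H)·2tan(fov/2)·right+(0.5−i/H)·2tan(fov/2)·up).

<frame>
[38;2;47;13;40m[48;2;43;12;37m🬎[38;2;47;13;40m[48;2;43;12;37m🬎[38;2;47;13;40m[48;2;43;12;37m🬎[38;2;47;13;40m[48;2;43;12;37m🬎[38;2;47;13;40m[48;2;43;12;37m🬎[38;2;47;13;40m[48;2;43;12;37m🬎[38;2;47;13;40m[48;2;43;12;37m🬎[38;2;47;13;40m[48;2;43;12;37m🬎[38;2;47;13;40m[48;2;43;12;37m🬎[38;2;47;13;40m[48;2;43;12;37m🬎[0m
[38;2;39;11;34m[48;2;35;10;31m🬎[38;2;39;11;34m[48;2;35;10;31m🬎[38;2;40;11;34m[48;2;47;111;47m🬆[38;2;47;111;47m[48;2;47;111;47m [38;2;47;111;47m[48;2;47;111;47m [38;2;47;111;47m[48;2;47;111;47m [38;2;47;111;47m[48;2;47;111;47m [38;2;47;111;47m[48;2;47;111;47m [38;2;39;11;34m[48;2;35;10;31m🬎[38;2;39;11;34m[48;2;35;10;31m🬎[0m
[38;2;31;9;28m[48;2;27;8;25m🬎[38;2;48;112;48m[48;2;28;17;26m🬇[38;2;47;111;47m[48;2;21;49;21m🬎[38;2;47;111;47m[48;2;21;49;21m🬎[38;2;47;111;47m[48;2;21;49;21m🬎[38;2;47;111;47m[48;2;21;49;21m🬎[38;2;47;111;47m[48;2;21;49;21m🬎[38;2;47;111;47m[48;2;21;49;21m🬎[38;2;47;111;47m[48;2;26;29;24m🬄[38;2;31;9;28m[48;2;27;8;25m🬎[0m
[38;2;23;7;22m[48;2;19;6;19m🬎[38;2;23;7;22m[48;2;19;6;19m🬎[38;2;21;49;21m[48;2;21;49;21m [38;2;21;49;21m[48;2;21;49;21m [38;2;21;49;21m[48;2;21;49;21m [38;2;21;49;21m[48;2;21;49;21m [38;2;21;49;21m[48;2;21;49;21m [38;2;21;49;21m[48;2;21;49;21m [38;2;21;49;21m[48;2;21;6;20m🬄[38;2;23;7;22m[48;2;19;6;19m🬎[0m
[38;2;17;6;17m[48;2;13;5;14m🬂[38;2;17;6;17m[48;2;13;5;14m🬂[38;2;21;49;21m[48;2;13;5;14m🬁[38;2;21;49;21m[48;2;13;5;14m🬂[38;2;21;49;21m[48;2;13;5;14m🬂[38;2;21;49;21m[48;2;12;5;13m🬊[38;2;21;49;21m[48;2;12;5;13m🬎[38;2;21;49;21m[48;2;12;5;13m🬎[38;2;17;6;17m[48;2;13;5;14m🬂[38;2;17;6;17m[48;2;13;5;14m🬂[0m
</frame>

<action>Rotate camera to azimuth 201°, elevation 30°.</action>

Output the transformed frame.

<frame>
[38;2;47;13;40m[48;2;43;12;37m🬎[38;2;47;13;40m[48;2;43;12;37m🬎[38;2;47;13;40m[48;2;43;12;37m🬎[38;2;47;13;40m[48;2;43;12;37m🬎[38;2;47;13;40m[48;2;43;12;37m🬎[38;2;47;13;40m[48;2;43;12;37m🬎[38;2;47;13;40m[48;2;43;12;37m🬎[38;2;47;13;40m[48;2;43;12;37m🬎[38;2;47;13;40m[48;2;43;12;37m🬎[38;2;47;13;40m[48;2;43;12;37m🬎[0m
[38;2;39;11;34m[48;2;35;10;31m🬎[38;2;38;11;33m[48;2;48;112;48m🬝[38;2;40;11;34m[48;2;47;111;47m🬆[38;2;41;12;35m[48;2;47;111;47m🬀[38;2;47;111;47m[48;2;47;111;47m [38;2;47;111;47m[48;2;41;12;35m🬺[38;2;41;12;35m[48;2;47;111;47m🬂[38;2;41;12;35m[48;2;47;111;47m🬂[38;2;39;11;34m[48;2;35;10;31m🬎[38;2;39;11;34m[48;2;35;10;31m🬎[0m
[38;2;31;9;28m[48;2;27;8;25m🬎[38;2;21;49;21m[48;2;29;8;26m🬉[38;2;21;49;21m[48;2;21;49;21m [38;2;21;49;21m[48;2;21;49;21m [38;2;21;49;21m[48;2;47;111;47m🬺[38;2;47;111;47m[48;2;21;49;21m🬂[38;2;47;111;47m[48;2;21;49;21m🬂[38;2;47;111;47m[48;2;21;49;21m🬊[38;2;31;9;28m[48;2;27;8;25m🬎[38;2;31;9;28m[48;2;27;8;25m🬎[0m
[38;2;23;7;22m[48;2;19;6;19m🬎[38;2;23;7;22m[48;2;19;6;19m🬎[38;2;21;49;21m[48;2;21;49;21m [38;2;21;49;21m[48;2;21;49;21m [38;2;21;49;21m[48;2;21;49;21m [38;2;21;49;21m[48;2;21;49;21m [38;2;21;49;21m[48;2;21;49;21m [38;2;21;49;21m[48;2;22;7;21m▌[38;2;23;7;22m[48;2;19;6;19m🬎[38;2;23;7;22m[48;2;19;6;19m🬎[0m
[38;2;17;6;17m[48;2;13;5;14m🬂[38;2;17;6;17m[48;2;13;5;14m🬂[38;2;17;6;17m[48;2;13;5;14m🬂[38;2;21;49;21m[48;2;13;5;14m🬂[38;2;21;49;21m[48;2;12;5;13m🬊[38;2;21;49;21m[48;2;12;5;13m🬎[38;2;21;49;21m[48;2;12;5;13m🬬[38;2;21;49;21m[48;2;14;5;15m▌[38;2;17;6;17m[48;2;13;5;14m🬂[38;2;17;6;17m[48;2;13;5;14m🬂[0m
</frame>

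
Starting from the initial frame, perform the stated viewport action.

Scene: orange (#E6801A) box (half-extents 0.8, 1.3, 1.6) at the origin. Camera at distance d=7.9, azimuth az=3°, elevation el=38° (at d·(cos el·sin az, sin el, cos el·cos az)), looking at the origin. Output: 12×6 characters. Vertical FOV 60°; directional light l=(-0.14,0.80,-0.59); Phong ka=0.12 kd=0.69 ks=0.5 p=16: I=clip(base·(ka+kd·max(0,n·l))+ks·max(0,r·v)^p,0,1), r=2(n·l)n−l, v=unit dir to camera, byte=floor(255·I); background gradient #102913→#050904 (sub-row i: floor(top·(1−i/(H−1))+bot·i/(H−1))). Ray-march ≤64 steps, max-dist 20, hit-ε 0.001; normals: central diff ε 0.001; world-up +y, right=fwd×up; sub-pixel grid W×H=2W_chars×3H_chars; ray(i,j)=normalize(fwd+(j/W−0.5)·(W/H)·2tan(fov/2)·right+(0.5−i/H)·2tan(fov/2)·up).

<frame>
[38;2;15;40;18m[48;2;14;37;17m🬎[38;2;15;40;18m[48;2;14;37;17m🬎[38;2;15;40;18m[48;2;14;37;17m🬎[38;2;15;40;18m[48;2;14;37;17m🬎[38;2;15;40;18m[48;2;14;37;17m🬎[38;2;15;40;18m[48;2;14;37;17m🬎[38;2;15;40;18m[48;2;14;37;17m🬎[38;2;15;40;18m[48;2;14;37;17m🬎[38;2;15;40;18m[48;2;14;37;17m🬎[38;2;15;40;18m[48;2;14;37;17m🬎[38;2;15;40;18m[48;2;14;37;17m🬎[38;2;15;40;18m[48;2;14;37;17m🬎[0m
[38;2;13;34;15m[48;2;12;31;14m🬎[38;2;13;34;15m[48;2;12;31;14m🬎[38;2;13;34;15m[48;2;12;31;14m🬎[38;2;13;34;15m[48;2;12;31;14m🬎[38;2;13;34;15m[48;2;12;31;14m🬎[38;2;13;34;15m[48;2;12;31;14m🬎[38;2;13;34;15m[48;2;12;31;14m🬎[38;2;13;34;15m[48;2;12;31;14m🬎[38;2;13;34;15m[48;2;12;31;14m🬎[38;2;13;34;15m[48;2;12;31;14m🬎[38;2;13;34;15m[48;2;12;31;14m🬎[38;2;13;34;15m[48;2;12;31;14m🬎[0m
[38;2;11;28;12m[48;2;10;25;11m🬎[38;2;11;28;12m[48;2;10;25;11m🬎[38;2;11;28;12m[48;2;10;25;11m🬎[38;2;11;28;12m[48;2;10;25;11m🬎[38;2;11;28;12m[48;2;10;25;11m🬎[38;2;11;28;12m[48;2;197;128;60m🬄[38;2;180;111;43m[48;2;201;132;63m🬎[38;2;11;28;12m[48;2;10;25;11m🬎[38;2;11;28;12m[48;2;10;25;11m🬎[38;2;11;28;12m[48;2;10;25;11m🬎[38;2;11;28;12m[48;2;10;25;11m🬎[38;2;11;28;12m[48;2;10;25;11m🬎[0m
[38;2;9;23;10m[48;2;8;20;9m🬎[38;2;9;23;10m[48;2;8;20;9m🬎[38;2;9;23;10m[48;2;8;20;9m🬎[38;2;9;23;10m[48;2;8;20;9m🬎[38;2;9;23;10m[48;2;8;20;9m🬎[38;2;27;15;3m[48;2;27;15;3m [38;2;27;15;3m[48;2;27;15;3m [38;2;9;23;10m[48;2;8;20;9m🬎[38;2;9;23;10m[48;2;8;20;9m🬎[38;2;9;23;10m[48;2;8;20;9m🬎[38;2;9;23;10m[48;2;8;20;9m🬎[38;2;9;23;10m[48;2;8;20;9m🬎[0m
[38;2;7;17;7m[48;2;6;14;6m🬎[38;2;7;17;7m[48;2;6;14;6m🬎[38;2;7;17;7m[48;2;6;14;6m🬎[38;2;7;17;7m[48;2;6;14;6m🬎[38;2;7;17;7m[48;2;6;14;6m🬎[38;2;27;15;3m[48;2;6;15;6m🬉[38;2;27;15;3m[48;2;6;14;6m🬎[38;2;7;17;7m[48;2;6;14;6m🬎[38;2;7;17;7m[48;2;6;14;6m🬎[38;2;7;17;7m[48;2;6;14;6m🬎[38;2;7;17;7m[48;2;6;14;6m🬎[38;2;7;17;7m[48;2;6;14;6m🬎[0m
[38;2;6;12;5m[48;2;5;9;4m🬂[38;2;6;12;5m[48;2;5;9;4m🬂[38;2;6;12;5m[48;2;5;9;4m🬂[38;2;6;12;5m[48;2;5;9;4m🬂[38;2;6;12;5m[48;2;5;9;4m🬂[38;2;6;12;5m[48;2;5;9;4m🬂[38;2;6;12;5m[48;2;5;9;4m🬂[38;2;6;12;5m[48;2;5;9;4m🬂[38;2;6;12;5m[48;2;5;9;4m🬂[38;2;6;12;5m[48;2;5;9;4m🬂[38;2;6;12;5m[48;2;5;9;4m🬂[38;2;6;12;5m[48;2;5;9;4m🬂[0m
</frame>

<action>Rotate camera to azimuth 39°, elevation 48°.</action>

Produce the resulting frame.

<frame>
[38;2;15;40;18m[48;2;14;37;17m🬎[38;2;15;40;18m[48;2;14;37;17m🬎[38;2;15;40;18m[48;2;14;37;17m🬎[38;2;15;40;18m[48;2;14;37;17m🬎[38;2;15;40;18m[48;2;14;37;17m🬎[38;2;15;40;18m[48;2;14;37;17m🬎[38;2;15;40;18m[48;2;14;37;17m🬎[38;2;15;40;18m[48;2;14;37;17m🬎[38;2;15;40;18m[48;2;14;37;17m🬎[38;2;15;40;18m[48;2;14;37;17m🬎[38;2;15;40;18m[48;2;14;37;17m🬎[38;2;15;40;18m[48;2;14;37;17m🬎[0m
[38;2;13;34;15m[48;2;12;31;14m🬎[38;2;13;34;15m[48;2;12;31;14m🬎[38;2;13;34;15m[48;2;12;31;14m🬎[38;2;13;34;15m[48;2;12;31;14m🬎[38;2;13;34;15m[48;2;12;31;14m🬎[38;2;13;34;15m[48;2;12;31;14m🬎[38;2;13;33;15m[48;2;184;115;46m🬝[38;2;13;34;15m[48;2;12;31;14m🬎[38;2;13;34;15m[48;2;12;31;14m🬎[38;2;13;34;15m[48;2;12;31;14m🬎[38;2;13;34;15m[48;2;12;31;14m🬎[38;2;13;34;15m[48;2;12;31;14m🬎[0m
[38;2;11;28;12m[48;2;10;25;11m🬎[38;2;11;28;12m[48;2;10;25;11m🬎[38;2;11;28;12m[48;2;10;25;11m🬎[38;2;11;28;12m[48;2;10;25;11m🬎[38;2;11;27;12m[48;2;172;103;35m🬝[38;2;12;29;13m[48;2;184;116;47m🬂[38;2;193;125;56m[48;2;215;147;78m🬆[38;2;212;144;75m[48;2;27;15;3m🬆[38;2;11;28;12m[48;2;10;25;11m🬎[38;2;11;28;12m[48;2;10;25;11m🬎[38;2;11;28;12m[48;2;10;25;11m🬎[38;2;11;28;12m[48;2;10;25;11m🬎[0m
[38;2;9;23;10m[48;2;8;20;9m🬎[38;2;9;23;10m[48;2;8;20;9m🬎[38;2;9;23;10m[48;2;8;20;9m🬎[38;2;9;23;10m[48;2;8;20;9m🬎[38;2;9;22;10m[48;2;27;15;3m▌[38;2;27;15;3m[48;2;199;131;62m🬱[38;2;221;152;84m[48;2;27;15;3m🬀[38;2;27;15;3m[48;2;8;21;9m🬄[38;2;9;23;10m[48;2;8;20;9m🬎[38;2;9;23;10m[48;2;8;20;9m🬎[38;2;9;23;10m[48;2;8;20;9m🬎[38;2;9;23;10m[48;2;8;20;9m🬎[0m
[38;2;7;17;7m[48;2;6;14;6m🬎[38;2;7;17;7m[48;2;6;14;6m🬎[38;2;7;17;7m[48;2;6;14;6m🬎[38;2;7;17;7m[48;2;6;14;6m🬎[38;2;7;17;7m[48;2;6;14;6m🬎[38;2;27;15;3m[48;2;6;14;6m🬊[38;2;27;15;3m[48;2;6;15;6m🬀[38;2;7;17;7m[48;2;6;14;6m🬎[38;2;7;17;7m[48;2;6;14;6m🬎[38;2;7;17;7m[48;2;6;14;6m🬎[38;2;7;17;7m[48;2;6;14;6m🬎[38;2;7;17;7m[48;2;6;14;6m🬎[0m
[38;2;6;12;5m[48;2;5;9;4m🬂[38;2;6;12;5m[48;2;5;9;4m🬂[38;2;6;12;5m[48;2;5;9;4m🬂[38;2;6;12;5m[48;2;5;9;4m🬂[38;2;6;12;5m[48;2;5;9;4m🬂[38;2;6;12;5m[48;2;5;9;4m🬂[38;2;6;12;5m[48;2;5;9;4m🬂[38;2;6;12;5m[48;2;5;9;4m🬂[38;2;6;12;5m[48;2;5;9;4m🬂[38;2;6;12;5m[48;2;5;9;4m🬂[38;2;6;12;5m[48;2;5;9;4m🬂[38;2;6;12;5m[48;2;5;9;4m🬂[0m
</frame>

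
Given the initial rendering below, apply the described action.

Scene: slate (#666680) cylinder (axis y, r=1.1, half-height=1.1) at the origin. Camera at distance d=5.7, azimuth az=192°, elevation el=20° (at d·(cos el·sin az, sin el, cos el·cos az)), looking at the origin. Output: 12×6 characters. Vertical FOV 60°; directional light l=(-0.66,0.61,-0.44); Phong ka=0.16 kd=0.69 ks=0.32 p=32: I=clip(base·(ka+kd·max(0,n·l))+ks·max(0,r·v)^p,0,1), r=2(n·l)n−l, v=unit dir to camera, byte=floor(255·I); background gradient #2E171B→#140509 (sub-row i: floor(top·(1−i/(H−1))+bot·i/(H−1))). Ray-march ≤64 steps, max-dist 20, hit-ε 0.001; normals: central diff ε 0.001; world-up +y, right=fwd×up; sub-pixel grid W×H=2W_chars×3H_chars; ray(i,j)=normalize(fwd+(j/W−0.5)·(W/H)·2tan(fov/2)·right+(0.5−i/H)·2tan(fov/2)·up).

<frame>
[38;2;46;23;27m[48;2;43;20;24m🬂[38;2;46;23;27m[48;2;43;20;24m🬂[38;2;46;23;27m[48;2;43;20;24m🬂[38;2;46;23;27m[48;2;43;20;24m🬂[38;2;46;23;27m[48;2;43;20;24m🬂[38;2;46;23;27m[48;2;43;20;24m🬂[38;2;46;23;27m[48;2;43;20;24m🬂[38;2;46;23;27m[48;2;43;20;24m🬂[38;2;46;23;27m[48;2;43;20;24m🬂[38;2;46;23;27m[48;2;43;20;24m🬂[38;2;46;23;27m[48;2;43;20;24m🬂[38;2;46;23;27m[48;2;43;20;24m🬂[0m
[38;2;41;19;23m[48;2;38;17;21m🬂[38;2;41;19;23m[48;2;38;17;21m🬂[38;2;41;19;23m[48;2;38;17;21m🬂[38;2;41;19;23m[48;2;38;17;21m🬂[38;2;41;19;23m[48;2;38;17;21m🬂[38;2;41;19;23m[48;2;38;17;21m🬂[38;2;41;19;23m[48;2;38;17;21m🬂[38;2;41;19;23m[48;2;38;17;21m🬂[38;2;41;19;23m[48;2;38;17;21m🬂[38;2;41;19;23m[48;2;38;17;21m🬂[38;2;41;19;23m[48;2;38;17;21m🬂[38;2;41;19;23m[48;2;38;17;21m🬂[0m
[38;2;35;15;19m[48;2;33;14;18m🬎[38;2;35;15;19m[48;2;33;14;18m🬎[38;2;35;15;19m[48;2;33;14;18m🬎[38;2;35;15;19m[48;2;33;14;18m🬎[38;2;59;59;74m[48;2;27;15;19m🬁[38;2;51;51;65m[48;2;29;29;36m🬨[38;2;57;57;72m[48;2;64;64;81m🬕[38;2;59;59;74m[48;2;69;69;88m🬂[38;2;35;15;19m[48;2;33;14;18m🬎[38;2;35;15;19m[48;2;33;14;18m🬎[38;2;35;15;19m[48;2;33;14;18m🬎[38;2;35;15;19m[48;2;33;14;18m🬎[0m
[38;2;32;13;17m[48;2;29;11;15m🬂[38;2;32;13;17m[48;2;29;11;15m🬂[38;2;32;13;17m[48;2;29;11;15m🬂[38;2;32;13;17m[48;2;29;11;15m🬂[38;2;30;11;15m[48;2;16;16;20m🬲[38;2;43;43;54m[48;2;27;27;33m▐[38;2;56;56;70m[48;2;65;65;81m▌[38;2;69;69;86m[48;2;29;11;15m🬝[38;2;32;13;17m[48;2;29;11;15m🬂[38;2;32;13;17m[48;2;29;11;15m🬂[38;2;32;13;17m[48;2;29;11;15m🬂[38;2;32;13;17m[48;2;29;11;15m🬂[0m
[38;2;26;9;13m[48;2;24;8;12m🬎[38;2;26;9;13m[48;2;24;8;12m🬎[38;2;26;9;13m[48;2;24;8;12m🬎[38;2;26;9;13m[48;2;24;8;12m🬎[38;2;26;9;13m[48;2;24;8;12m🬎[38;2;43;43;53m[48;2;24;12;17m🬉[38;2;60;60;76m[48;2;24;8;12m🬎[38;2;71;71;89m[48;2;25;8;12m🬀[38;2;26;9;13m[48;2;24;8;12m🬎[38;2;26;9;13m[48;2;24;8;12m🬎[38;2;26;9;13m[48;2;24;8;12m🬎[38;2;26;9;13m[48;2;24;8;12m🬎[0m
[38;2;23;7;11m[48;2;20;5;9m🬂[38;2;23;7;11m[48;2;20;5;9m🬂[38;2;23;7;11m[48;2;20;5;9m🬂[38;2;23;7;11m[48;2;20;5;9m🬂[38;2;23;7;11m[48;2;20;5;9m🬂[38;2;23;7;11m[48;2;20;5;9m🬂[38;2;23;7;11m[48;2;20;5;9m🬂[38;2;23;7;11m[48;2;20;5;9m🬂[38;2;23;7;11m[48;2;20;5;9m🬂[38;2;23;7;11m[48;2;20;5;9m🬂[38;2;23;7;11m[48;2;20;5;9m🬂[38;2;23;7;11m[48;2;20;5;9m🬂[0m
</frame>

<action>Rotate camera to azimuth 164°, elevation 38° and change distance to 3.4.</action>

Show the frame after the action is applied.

<frame>
[38;2;46;23;27m[48;2;43;20;24m🬂[38;2;46;23;27m[48;2;43;20;24m🬂[38;2;46;23;27m[48;2;43;20;24m🬂[38;2;46;23;27m[48;2;43;20;24m🬂[38;2;46;23;27m[48;2;43;20;24m🬂[38;2;46;23;27m[48;2;43;20;24m🬂[38;2;46;23;27m[48;2;43;20;24m🬂[38;2;46;23;27m[48;2;43;20;24m🬂[38;2;46;23;27m[48;2;43;20;24m🬂[38;2;46;23;27m[48;2;43;20;24m🬂[38;2;46;23;27m[48;2;43;20;24m🬂[38;2;46;23;27m[48;2;43;20;24m🬂[0m
[38;2;41;19;23m[48;2;38;17;21m🬂[38;2;41;19;23m[48;2;38;17;21m🬂[38;2;41;19;23m[48;2;38;17;21m🬂[38;2;41;19;23m[48;2;59;59;74m🬂[38;2;59;59;74m[48;2;59;59;74m [38;2;59;59;74m[48;2;59;59;74m [38;2;59;59;74m[48;2;59;59;74m [38;2;59;59;74m[48;2;59;59;74m [38;2;59;59;74m[48;2;41;19;23m🬺[38;2;59;59;74m[48;2;39;18;22m🬓[38;2;41;19;23m[48;2;38;17;21m🬂[38;2;41;19;23m[48;2;38;17;21m🬂[0m
[38;2;35;15;19m[48;2;33;14;18m🬎[38;2;35;15;19m[48;2;33;14;18m🬎[38;2;35;15;19m[48;2;33;14;18m🬎[38;2;19;15;19m[48;2;59;59;74m🬺[38;2;59;59;74m[48;2;16;16;20m🬊[38;2;59;59;74m[48;2;23;23;30m🬎[38;2;59;59;74m[48;2;36;36;45m🬎[38;2;59;59;74m[48;2;47;47;59m🬎[38;2;57;57;72m[48;2;62;62;78m🬕[38;2;68;68;86m[48;2;34;14;18m🬄[38;2;35;15;19m[48;2;33;14;18m🬎[38;2;35;15;19m[48;2;33;14;18m🬎[0m
[38;2;32;13;17m[48;2;29;11;15m🬂[38;2;32;13;17m[48;2;29;11;15m🬂[38;2;32;13;17m[48;2;29;11;15m🬂[38;2;30;11;15m[48;2;16;16;20m🬲[38;2;16;16;20m[48;2;16;16;20m [38;2;26;26;32m[48;2;19;19;24m▐[38;2;33;33;41m[48;2;39;39;49m▌[38;2;45;45;57m[48;2;52;52;65m▌[38;2;62;62;78m[48;2;29;11;15m🬝[38;2;32;13;17m[48;2;29;11;15m🬂[38;2;32;13;17m[48;2;29;11;15m🬂[38;2;32;13;17m[48;2;29;11;15m🬂[0m
[38;2;26;9;13m[48;2;24;8;12m🬎[38;2;26;9;13m[48;2;24;8;12m🬎[38;2;26;9;13m[48;2;24;8;12m🬎[38;2;26;9;13m[48;2;24;8;12m🬎[38;2;16;16;20m[48;2;16;16;20m [38;2;24;24;31m[48;2;16;16;20m▐[38;2;33;33;41m[48;2;40;40;50m▌[38;2;48;48;60m[48;2;56;56;70m▌[38;2;65;65;82m[48;2;25;9;13m▌[38;2;26;9;13m[48;2;24;8;12m🬎[38;2;26;9;13m[48;2;24;8;12m🬎[38;2;26;9;13m[48;2;24;8;12m🬎[0m
[38;2;23;7;11m[48;2;20;5;9m🬂[38;2;23;7;11m[48;2;20;5;9m🬂[38;2;23;7;11m[48;2;20;5;9m🬂[38;2;23;7;11m[48;2;20;5;9m🬂[38;2;16;16;20m[48;2;21;5;9m🬁[38;2;19;19;24m[48;2;20;5;9m🬎[38;2;37;37;46m[48;2;20;5;9m🬎[38;2;54;54;67m[48;2;20;5;9m🬆[38;2;23;7;11m[48;2;20;5;9m🬂[38;2;23;7;11m[48;2;20;5;9m🬂[38;2;23;7;11m[48;2;20;5;9m🬂[38;2;23;7;11m[48;2;20;5;9m🬂[0m
</frame>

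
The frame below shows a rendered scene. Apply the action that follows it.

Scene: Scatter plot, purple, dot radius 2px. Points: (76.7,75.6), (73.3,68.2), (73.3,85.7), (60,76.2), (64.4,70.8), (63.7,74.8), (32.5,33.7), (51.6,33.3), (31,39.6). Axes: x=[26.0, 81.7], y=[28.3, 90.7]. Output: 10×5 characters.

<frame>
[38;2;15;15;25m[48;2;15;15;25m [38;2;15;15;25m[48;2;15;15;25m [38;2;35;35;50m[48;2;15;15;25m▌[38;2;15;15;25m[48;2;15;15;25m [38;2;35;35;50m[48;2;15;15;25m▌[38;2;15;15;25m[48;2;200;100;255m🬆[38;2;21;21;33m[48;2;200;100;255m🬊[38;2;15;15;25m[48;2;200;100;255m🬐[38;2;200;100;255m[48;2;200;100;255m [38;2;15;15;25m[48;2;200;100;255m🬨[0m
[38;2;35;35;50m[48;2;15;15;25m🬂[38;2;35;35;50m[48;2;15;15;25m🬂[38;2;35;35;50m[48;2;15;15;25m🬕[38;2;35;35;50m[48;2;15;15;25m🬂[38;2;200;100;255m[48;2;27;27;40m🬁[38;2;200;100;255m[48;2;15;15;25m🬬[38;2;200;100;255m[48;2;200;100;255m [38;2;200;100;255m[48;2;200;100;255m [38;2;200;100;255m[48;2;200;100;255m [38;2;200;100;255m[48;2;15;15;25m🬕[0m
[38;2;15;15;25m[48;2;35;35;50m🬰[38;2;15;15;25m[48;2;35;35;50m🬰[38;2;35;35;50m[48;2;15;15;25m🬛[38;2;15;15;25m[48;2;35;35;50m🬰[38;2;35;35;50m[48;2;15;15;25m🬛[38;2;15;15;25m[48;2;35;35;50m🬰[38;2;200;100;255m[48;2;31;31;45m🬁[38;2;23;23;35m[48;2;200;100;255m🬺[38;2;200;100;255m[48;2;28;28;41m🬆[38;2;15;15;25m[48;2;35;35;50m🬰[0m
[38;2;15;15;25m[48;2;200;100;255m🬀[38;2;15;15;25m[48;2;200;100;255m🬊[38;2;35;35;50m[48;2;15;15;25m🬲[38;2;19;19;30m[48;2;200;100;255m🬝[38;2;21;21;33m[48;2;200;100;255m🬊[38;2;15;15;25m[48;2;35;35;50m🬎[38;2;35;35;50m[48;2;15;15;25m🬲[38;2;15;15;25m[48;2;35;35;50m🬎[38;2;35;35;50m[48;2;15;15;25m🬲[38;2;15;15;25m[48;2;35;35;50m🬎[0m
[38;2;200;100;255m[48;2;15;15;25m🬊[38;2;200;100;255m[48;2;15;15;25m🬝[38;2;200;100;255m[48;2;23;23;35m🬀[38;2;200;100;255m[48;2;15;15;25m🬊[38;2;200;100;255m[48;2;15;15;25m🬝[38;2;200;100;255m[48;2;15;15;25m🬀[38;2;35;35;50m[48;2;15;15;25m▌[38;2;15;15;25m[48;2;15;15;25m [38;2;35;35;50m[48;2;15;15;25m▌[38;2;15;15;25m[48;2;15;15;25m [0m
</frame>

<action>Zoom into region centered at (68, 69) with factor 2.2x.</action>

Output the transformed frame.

<frame>
[38;2;15;15;25m[48;2;15;15;25m [38;2;15;15;25m[48;2;200;100;255m🬆[38;2;23;23;35m[48;2;200;100;255m🬬[38;2;15;15;25m[48;2;200;100;255m🬬[38;2;35;35;50m[48;2;15;15;25m▌[38;2;15;15;25m[48;2;15;15;25m [38;2;35;35;50m[48;2;15;15;25m▌[38;2;15;15;25m[48;2;200;100;255m🬝[38;2;21;21;33m[48;2;200;100;255m🬊[38;2;15;15;25m[48;2;15;15;25m [0m
[38;2;200;100;255m[48;2;19;19;30m🬁[38;2;200;100;255m[48;2;15;15;25m🬬[38;2;200;100;255m[48;2;35;35;50m🬬[38;2;200;100;255m[48;2;200;100;255m [38;2;200;100;255m[48;2;27;27;40m🬃[38;2;35;35;50m[48;2;15;15;25m🬂[38;2;31;31;45m[48;2;200;100;255m🬝[38;2;200;100;255m[48;2;15;15;25m🬊[38;2;200;100;255m[48;2;15;15;25m🬝[38;2;200;100;255m[48;2;19;19;30m🬀[0m
[38;2;15;15;25m[48;2;35;35;50m🬰[38;2;15;15;25m[48;2;35;35;50m🬰[38;2;200;100;255m[48;2;28;28;41m🬊[38;2;200;100;255m[48;2;15;15;25m🬝[38;2;200;100;255m[48;2;27;27;40m🬀[38;2;19;19;30m[48;2;200;100;255m🬴[38;2;200;100;255m[48;2;200;100;255m [38;2;200;100;255m[48;2;15;15;25m🬛[38;2;35;35;50m[48;2;15;15;25m🬛[38;2;15;15;25m[48;2;35;35;50m🬰[0m
[38;2;15;15;25m[48;2;35;35;50m🬎[38;2;15;15;25m[48;2;35;35;50m🬎[38;2;35;35;50m[48;2;15;15;25m🬲[38;2;15;15;25m[48;2;35;35;50m🬎[38;2;35;35;50m[48;2;15;15;25m🬲[38;2;15;15;25m[48;2;35;35;50m🬎[38;2;200;100;255m[48;2;31;31;45m🬁[38;2;15;15;25m[48;2;35;35;50m🬎[38;2;35;35;50m[48;2;15;15;25m🬲[38;2;15;15;25m[48;2;35;35;50m🬎[0m
[38;2;15;15;25m[48;2;15;15;25m [38;2;15;15;25m[48;2;15;15;25m [38;2;35;35;50m[48;2;15;15;25m▌[38;2;15;15;25m[48;2;15;15;25m [38;2;35;35;50m[48;2;15;15;25m▌[38;2;15;15;25m[48;2;15;15;25m [38;2;35;35;50m[48;2;15;15;25m▌[38;2;15;15;25m[48;2;15;15;25m [38;2;35;35;50m[48;2;15;15;25m▌[38;2;15;15;25m[48;2;15;15;25m [0m
</frame>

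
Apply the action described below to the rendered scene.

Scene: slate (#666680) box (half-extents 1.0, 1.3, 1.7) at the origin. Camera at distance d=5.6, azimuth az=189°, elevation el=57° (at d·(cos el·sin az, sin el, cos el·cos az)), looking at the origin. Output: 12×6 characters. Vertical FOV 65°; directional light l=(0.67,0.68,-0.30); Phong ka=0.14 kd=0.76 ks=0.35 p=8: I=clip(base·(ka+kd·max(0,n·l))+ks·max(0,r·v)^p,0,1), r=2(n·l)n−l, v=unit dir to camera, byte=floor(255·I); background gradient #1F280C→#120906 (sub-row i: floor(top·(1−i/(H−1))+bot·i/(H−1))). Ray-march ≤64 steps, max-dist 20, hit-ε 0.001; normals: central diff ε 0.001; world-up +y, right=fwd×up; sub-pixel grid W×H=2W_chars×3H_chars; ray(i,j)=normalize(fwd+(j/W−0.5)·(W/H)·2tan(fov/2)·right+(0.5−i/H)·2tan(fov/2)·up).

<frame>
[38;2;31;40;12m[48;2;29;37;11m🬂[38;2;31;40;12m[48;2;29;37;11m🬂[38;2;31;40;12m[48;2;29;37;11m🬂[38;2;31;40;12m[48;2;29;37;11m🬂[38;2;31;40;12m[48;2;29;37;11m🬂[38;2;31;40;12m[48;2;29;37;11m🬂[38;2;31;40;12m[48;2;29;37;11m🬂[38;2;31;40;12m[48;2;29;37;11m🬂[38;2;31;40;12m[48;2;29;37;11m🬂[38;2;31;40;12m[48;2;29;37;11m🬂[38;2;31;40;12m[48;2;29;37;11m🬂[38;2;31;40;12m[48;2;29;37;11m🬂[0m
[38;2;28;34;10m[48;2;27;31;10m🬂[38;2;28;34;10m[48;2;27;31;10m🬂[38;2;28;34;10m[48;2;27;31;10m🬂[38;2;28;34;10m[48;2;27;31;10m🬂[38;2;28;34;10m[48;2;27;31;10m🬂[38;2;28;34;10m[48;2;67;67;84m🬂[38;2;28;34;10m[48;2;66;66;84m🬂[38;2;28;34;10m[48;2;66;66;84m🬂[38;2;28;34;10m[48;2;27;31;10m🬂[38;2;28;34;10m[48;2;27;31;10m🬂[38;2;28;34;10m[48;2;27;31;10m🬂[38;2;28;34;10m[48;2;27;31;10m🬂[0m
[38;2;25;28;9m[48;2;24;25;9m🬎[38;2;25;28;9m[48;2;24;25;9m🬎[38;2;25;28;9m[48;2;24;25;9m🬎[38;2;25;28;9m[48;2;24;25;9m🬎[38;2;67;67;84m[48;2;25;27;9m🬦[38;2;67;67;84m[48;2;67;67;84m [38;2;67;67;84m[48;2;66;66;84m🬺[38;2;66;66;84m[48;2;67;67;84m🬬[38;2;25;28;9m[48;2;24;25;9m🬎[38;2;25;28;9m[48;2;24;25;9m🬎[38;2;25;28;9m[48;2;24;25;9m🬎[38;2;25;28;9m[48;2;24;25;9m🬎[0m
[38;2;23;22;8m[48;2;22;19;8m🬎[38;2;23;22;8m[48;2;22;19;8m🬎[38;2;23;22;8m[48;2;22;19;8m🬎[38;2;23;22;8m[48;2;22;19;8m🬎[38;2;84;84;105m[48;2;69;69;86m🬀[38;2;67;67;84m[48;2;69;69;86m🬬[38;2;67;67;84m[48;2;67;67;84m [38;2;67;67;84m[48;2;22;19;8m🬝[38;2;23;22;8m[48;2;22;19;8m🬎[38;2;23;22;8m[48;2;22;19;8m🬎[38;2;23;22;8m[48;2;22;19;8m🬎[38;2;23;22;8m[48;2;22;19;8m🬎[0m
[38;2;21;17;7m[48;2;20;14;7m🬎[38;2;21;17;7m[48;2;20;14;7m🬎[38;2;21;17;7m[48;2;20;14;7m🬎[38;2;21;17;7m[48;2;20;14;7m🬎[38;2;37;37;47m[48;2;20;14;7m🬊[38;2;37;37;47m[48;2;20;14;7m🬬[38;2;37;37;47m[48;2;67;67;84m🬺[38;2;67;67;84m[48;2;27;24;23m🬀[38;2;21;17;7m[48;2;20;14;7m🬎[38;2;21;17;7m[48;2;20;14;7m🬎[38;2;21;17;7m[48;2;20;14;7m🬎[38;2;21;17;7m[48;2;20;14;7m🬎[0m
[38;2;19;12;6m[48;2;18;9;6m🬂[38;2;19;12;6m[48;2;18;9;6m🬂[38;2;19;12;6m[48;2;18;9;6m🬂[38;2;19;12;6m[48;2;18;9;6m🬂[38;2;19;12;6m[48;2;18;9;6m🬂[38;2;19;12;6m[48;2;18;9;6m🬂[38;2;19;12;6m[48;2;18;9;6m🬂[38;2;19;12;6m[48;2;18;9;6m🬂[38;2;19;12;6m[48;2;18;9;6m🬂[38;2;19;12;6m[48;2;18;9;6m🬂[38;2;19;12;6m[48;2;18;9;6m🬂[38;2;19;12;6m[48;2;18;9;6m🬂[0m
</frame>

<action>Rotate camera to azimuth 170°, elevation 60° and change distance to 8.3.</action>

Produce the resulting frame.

<frame>
[38;2;31;40;12m[48;2;29;37;11m🬂[38;2;31;40;12m[48;2;29;37;11m🬂[38;2;31;40;12m[48;2;29;37;11m🬂[38;2;31;40;12m[48;2;29;37;11m🬂[38;2;31;40;12m[48;2;29;37;11m🬂[38;2;31;40;12m[48;2;29;37;11m🬂[38;2;31;40;12m[48;2;29;37;11m🬂[38;2;31;40;12m[48;2;29;37;11m🬂[38;2;31;40;12m[48;2;29;37;11m🬂[38;2;31;40;12m[48;2;29;37;11m🬂[38;2;31;40;12m[48;2;29;37;11m🬂[38;2;31;40;12m[48;2;29;37;11m🬂[0m
[38;2;28;34;10m[48;2;27;31;10m🬂[38;2;28;34;10m[48;2;27;31;10m🬂[38;2;28;34;10m[48;2;27;31;10m🬂[38;2;28;34;10m[48;2;27;31;10m🬂[38;2;28;34;10m[48;2;27;31;10m🬂[38;2;28;34;10m[48;2;27;31;10m🬂[38;2;28;34;10m[48;2;27;31;10m🬂[38;2;28;34;10m[48;2;27;31;10m🬂[38;2;28;34;10m[48;2;27;31;10m🬂[38;2;28;34;10m[48;2;27;31;10m🬂[38;2;28;34;10m[48;2;27;31;10m🬂[38;2;28;34;10m[48;2;27;31;10m🬂[0m
[38;2;25;28;9m[48;2;24;25;9m🬎[38;2;25;28;9m[48;2;24;25;9m🬎[38;2;25;28;9m[48;2;24;25;9m🬎[38;2;25;28;9m[48;2;24;25;9m🬎[38;2;25;28;9m[48;2;24;25;9m🬎[38;2;66;66;84m[48;2;24;25;9m🬬[38;2;66;66;84m[48;2;67;67;84m🬬[38;2;66;66;84m[48;2;25;27;9m🬏[38;2;25;28;9m[48;2;24;25;9m🬎[38;2;25;28;9m[48;2;24;25;9m🬎[38;2;25;28;9m[48;2;24;25;9m🬎[38;2;25;28;9m[48;2;24;25;9m🬎[0m
[38;2;23;22;8m[48;2;22;19;8m🬎[38;2;23;22;8m[48;2;22;19;8m🬎[38;2;23;22;8m[48;2;22;19;8m🬎[38;2;23;22;8m[48;2;22;19;8m🬎[38;2;23;22;8m[48;2;22;19;8m🬎[38;2;67;67;84m[48;2;23;21;8m▐[38;2;67;67;84m[48;2;37;37;47m🬎[38;2;66;66;84m[48;2;26;25;17m🬄[38;2;23;22;8m[48;2;22;19;8m🬎[38;2;23;22;8m[48;2;22;19;8m🬎[38;2;23;22;8m[48;2;22;19;8m🬎[38;2;23;22;8m[48;2;22;19;8m🬎[0m
[38;2;21;17;7m[48;2;20;14;7m🬎[38;2;21;17;7m[48;2;20;14;7m🬎[38;2;21;17;7m[48;2;20;14;7m🬎[38;2;21;17;7m[48;2;20;14;7m🬎[38;2;21;17;7m[48;2;20;14;7m🬎[38;2;37;37;47m[48;2;20;15;7m🬁[38;2;37;37;47m[48;2;20;15;7m🬂[38;2;37;37;47m[48;2;20;15;7m🬀[38;2;21;17;7m[48;2;20;14;7m🬎[38;2;21;17;7m[48;2;20;14;7m🬎[38;2;21;17;7m[48;2;20;14;7m🬎[38;2;21;17;7m[48;2;20;14;7m🬎[0m
[38;2;19;12;6m[48;2;18;9;6m🬂[38;2;19;12;6m[48;2;18;9;6m🬂[38;2;19;12;6m[48;2;18;9;6m🬂[38;2;19;12;6m[48;2;18;9;6m🬂[38;2;19;12;6m[48;2;18;9;6m🬂[38;2;19;12;6m[48;2;18;9;6m🬂[38;2;19;12;6m[48;2;18;9;6m🬂[38;2;19;12;6m[48;2;18;9;6m🬂[38;2;19;12;6m[48;2;18;9;6m🬂[38;2;19;12;6m[48;2;18;9;6m🬂[38;2;19;12;6m[48;2;18;9;6m🬂[38;2;19;12;6m[48;2;18;9;6m🬂[0m
</frame>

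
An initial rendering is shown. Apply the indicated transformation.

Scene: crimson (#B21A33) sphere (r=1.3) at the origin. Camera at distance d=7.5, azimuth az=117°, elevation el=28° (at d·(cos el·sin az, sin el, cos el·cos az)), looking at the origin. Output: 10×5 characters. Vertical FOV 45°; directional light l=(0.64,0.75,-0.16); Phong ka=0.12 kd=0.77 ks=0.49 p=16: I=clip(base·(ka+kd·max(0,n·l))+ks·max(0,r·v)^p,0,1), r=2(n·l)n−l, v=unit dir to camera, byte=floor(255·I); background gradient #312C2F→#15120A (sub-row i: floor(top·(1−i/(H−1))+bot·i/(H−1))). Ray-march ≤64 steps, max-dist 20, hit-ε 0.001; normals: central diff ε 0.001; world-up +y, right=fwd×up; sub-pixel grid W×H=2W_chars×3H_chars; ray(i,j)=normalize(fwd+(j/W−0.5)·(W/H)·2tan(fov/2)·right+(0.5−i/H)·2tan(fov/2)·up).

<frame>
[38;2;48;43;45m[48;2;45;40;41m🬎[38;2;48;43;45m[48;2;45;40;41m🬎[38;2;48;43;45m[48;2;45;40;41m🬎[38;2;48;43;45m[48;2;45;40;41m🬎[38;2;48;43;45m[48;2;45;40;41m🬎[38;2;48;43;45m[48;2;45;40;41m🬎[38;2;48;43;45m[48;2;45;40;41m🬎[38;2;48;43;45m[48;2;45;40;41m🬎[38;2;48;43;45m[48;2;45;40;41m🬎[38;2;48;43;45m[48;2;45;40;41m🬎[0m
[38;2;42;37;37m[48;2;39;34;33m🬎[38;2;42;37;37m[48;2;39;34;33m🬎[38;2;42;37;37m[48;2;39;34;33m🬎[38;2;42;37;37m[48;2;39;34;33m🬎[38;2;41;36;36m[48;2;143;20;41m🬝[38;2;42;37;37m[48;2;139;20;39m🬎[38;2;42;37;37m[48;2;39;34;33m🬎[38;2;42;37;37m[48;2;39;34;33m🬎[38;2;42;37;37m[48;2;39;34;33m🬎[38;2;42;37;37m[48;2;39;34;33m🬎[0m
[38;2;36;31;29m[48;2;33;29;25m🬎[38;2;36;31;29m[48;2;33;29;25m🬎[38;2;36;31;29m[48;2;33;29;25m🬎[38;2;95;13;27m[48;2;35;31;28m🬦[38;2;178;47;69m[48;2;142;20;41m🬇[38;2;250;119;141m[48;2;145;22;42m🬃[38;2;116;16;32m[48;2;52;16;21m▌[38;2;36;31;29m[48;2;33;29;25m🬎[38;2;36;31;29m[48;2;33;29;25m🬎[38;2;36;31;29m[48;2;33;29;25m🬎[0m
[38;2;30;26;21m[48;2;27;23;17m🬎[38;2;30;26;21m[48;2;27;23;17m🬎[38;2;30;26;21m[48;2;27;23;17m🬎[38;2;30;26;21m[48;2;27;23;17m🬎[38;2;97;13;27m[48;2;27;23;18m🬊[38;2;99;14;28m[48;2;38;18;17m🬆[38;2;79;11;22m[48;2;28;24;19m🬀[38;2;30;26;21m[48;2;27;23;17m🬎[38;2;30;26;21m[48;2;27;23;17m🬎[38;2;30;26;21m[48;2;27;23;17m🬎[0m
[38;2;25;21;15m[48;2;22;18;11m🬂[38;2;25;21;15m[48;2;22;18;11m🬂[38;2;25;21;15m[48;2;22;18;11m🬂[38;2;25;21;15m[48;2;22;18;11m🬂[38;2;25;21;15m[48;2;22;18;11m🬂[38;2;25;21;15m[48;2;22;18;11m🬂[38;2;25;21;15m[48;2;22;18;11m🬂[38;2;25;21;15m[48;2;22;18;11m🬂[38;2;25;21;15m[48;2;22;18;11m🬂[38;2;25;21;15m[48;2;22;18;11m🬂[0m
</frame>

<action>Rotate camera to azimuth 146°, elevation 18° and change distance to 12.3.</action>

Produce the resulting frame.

<frame>
[38;2;48;43;45m[48;2;45;40;41m🬎[38;2;48;43;45m[48;2;45;40;41m🬎[38;2;48;43;45m[48;2;45;40;41m🬎[38;2;48;43;45m[48;2;45;40;41m🬎[38;2;48;43;45m[48;2;45;40;41m🬎[38;2;48;43;45m[48;2;45;40;41m🬎[38;2;48;43;45m[48;2;45;40;41m🬎[38;2;48;43;45m[48;2;45;40;41m🬎[38;2;48;43;45m[48;2;45;40;41m🬎[38;2;48;43;45m[48;2;45;40;41m🬎[0m
[38;2;42;37;37m[48;2;39;34;33m🬎[38;2;42;37;37m[48;2;39;34;33m🬎[38;2;42;37;37m[48;2;39;34;33m🬎[38;2;42;37;37m[48;2;39;34;33m🬎[38;2;42;37;37m[48;2;39;34;33m🬎[38;2;42;37;37m[48;2;39;34;33m🬎[38;2;42;37;37m[48;2;39;34;33m🬎[38;2;42;37;37m[48;2;39;34;33m🬎[38;2;42;37;37m[48;2;39;34;33m🬎[38;2;42;37;37m[48;2;39;34;33m🬎[0m
[38;2;36;31;29m[48;2;33;29;25m🬎[38;2;36;31;29m[48;2;33;29;25m🬎[38;2;36;31;29m[48;2;33;29;25m🬎[38;2;36;31;29m[48;2;33;29;25m🬎[38;2;141;23;43m[48;2;35;30;28m▐[38;2;146;28;47m[48;2;83;12;23m🬄[38;2;36;31;29m[48;2;33;29;25m🬎[38;2;36;31;29m[48;2;33;29;25m🬎[38;2;36;31;29m[48;2;33;29;25m🬎[38;2;36;31;29m[48;2;33;29;25m🬎[0m
[38;2;30;26;21m[48;2;27;23;17m🬎[38;2;30;26;21m[48;2;27;23;17m🬎[38;2;30;26;21m[48;2;27;23;17m🬎[38;2;30;26;21m[48;2;27;23;17m🬎[38;2;28;24;19m[48;2;36;5;10m🬺[38;2;26;3;7m[48;2;28;24;18m🬂[38;2;30;26;21m[48;2;27;23;17m🬎[38;2;30;26;21m[48;2;27;23;17m🬎[38;2;30;26;21m[48;2;27;23;17m🬎[38;2;30;26;21m[48;2;27;23;17m🬎[0m
[38;2;25;21;15m[48;2;22;18;11m🬂[38;2;25;21;15m[48;2;22;18;11m🬂[38;2;25;21;15m[48;2;22;18;11m🬂[38;2;25;21;15m[48;2;22;18;11m🬂[38;2;25;21;15m[48;2;22;18;11m🬂[38;2;25;21;15m[48;2;22;18;11m🬂[38;2;25;21;15m[48;2;22;18;11m🬂[38;2;25;21;15m[48;2;22;18;11m🬂[38;2;25;21;15m[48;2;22;18;11m🬂[38;2;25;21;15m[48;2;22;18;11m🬂[0m
</frame>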